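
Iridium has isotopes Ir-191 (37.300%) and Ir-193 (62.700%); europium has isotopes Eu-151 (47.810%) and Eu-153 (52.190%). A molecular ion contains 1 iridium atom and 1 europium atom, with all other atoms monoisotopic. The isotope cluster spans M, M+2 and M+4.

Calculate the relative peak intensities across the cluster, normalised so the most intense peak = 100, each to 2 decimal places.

36.07 : 100.00 : 66.18

Iridium pattern (n=1): 0.3730 : 0.6270
Europium pattern (n=1): 0.4781 : 0.5219
Convolve the two distributions (both contribute in 2-u steps):
  M: 0.3730×0.4781 = 0.178331
  M+2: 0.3730×0.5219 + 0.6270×0.4781 = 0.494437
  M+4: 0.6270×0.5219 = 0.327231
Scale to base peak (0.494437) = 100: 36.07 : 100.00 : 66.18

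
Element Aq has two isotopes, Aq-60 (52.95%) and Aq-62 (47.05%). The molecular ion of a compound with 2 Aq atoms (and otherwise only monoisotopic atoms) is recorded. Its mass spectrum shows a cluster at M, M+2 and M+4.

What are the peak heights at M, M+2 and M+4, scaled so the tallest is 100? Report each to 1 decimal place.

Expanding (0.5295 + 0.4705)^2:
P(M) = 0.5295^2 = 0.280370
P(M+2) = 2 × 0.5295^1 × 0.4705^1 = 0.498259
P(M+4) = 0.4705^2 = 0.221370
The M+2 peak is largest (0.498259); scaling to 100 gives 56.3 : 100.0 : 44.4.

56.3 : 100.0 : 44.4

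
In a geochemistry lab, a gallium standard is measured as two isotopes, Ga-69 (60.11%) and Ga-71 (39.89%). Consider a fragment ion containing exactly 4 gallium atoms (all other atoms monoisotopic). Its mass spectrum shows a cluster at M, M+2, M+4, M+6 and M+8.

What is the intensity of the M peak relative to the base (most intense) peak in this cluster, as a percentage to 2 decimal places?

(0.6011 + 0.3989)^4 gives M 0.1306, M+2 0.3465, M+4 0.3450, M+6 0.1526, M+8 0.0253; the largest is M+2.
P(M+2) = C(4,1) × 0.6011^3 × 0.3989^1 = 4 × 0.21719018 × 0.3989 = 0.346549 (base)
P(M) = C(4,0) × 0.6011^4 × 0.3989^0 = 1 × 0.13055302 × 1.0000 = 0.130553
Relative intensity = 0.130553 / 0.346549 × 100 = 37.67

37.67%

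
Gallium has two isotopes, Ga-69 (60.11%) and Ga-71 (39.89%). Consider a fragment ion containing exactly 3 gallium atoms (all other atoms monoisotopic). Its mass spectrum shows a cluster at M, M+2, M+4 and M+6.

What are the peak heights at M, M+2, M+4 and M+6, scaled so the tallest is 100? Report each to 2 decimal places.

50.23 : 100.00 : 66.36 : 14.68

Each Ga atom is independently Ga-69 (p = 0.6011) or Ga-71 (q = 0.3989); the cluster is the binomial expansion (p + q)^3.
P(M) = 0.6011^3 = 0.217190
P(M+2) = 3 × 0.6011^2 × 0.3989^1 = 0.432393
P(M+4) = 3 × 0.6011^1 × 0.3989^2 = 0.286943
P(M+6) = 0.3989^3 = 0.063473
The M+2 peak is largest (0.432393); scaling to 100 gives 50.23 : 100.00 : 66.36 : 14.68.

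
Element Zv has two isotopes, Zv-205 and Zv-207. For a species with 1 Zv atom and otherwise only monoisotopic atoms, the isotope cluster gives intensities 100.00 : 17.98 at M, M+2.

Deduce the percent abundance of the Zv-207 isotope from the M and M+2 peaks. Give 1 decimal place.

Write p for the Zv-205 fraction. I(M+2)/I(M) = [C(1,1)·p^0·(1−p)] / p^1 = 1·(1−p)/p = 17.98/100.00 = 0.1798
(1−p)/p = 0.1798/1 = 0.1798  ⇒  p = 1/(1 + 0.1798) = 0.8476
Zv-205: 84.8%, Zv-207: 15.2%.

15.2%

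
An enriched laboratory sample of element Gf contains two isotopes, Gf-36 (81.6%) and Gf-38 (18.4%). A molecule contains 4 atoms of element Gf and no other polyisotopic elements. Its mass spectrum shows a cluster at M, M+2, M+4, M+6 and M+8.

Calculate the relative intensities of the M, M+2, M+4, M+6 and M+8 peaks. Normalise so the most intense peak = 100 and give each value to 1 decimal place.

100.0 : 90.2 : 30.5 : 4.6 : 0.3

Each Gf atom is independently Gf-36 (p = 0.816) or Gf-38 (q = 0.184); the cluster is the binomial expansion (p + q)^4.
P(M) = 0.816^4 = 0.443364
P(M+2) = 4 × 0.816^3 × 0.184^1 = 0.399897
P(M+4) = 6 × 0.816^2 × 0.184^2 = 0.135259
P(M+6) = 4 × 0.816^1 × 0.184^3 = 0.020333
P(M+8) = 0.184^4 = 0.001146
The M peak is largest (0.443364); scaling to 100 gives 100.0 : 90.2 : 30.5 : 4.6 : 0.3.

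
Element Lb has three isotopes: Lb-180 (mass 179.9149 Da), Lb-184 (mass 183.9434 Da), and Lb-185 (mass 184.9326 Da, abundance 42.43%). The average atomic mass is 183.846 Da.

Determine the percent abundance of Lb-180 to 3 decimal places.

12.836%

The remaining 57.57% is split between Lb-180 (fraction x) and Lb-184 (fraction 0.5757 − x).
Substituting: 179.9149x + 183.9434(0.5757 − x) = 105.37909782
(179.9149 − 183.9434)x = -0.51711756  ⇒  x = 0.12836, y = 0.44734
Lb-180: 12.836%, Lb-184: 44.734%.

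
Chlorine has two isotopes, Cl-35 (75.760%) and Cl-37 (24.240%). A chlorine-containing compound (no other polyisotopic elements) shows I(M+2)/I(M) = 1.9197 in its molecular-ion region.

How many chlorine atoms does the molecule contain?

6

For n independent Cl atoms, I(M+2)/I(M) = n · (abundance Cl-37) / (abundance Cl-35) = n · 0.24240/0.75760.
n = 1.9197 × 0.75760/0.24240 = 6.00 ≈ 6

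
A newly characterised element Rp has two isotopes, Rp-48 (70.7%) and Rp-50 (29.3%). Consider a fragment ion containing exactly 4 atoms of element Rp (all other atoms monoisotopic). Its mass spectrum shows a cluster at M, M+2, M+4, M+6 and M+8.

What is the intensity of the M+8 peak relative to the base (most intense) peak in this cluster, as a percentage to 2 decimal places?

1.78%

Term probabilities: M 0.2498, M+2 0.4142, M+4 0.2575, M+6 0.0711, M+8 0.0074. Base peak = M+2.
P(M+2) = C(4,1) × 0.707^3 × 0.293^1 = 4 × 0.35339324 × 0.2930 = 0.414177 (base)
P(M+8) = C(4,4) × 0.707^0 × 0.293^4 = 1 × 1.0000 × 0.00737005 = 0.007370
Relative intensity = 0.007370 / 0.414177 × 100 = 1.78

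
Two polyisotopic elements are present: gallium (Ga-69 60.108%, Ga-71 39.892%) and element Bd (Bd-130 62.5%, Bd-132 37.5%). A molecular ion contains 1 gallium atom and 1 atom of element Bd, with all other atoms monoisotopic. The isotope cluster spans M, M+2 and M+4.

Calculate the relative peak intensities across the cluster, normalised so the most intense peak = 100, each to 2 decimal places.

Gallium pattern (n=1): 0.60108 : 0.39892
Element Bd pattern (n=1): 0.6250 : 0.3750
Convolve the two distributions (both contribute in 2-u steps):
  M: 0.60108×0.6250 = 0.375675
  M+2: 0.60108×0.3750 + 0.39892×0.6250 = 0.474730
  M+4: 0.39892×0.3750 = 0.149595
Scale to base peak (0.474730) = 100: 79.13 : 100.00 : 31.51

79.13 : 100.00 : 31.51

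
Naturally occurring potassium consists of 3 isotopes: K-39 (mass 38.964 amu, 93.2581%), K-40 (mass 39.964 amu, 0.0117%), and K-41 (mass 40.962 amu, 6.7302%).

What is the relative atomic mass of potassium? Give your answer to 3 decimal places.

39.099 amu

Ar = Σ fᵢ·mᵢ = 0.932581 × 38.964 + 0.000117 × 39.964 + 0.067302 × 40.962
= 36.3371 + 0.0047 + 2.7568 = 39.0986 amu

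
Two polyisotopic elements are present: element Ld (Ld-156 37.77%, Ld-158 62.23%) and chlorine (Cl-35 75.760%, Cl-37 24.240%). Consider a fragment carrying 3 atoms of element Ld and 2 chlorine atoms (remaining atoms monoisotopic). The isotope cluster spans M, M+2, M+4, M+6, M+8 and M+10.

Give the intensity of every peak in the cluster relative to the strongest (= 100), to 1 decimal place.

Element Ld pattern (n=3): 0.05388166 : 0.26632689 : 0.43880124 : 0.24099021
Chlorine pattern (n=2): 0.57395776 : 0.36728448 : 0.05875776
Convolve the two distributions (both contribute in 2-u steps):
  M: 0.05388166×0.57395776 = 0.030926
  M+2: 0.05388166×0.36728448 + 0.26632689×0.57395776 = 0.172650
  M+4: 0.05388166×0.05875776 + 0.26632689×0.36728448 + 0.43880124×0.57395776 = 0.352837
  M+6: 0.26632689×0.05875776 + 0.43880124×0.36728448 + 0.24099021×0.57395776 = 0.315132
  M+8: 0.43880124×0.05875776 + 0.24099021×0.36728448 = 0.114295
  M+10: 0.24099021×0.05875776 = 0.014160
Scale to base peak (0.352837) = 100: 8.8 : 48.9 : 100.0 : 89.3 : 32.4 : 4.0

8.8 : 48.9 : 100.0 : 89.3 : 32.4 : 4.0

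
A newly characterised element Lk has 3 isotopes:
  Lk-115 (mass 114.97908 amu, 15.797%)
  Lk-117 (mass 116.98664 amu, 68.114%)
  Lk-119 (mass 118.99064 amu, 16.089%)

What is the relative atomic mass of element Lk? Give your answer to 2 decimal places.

116.99 amu

Ar = Σ fᵢ·mᵢ = 0.15797 × 114.97908 + 0.68114 × 116.98664 + 0.16089 × 118.99064
= 18.163245 + 79.684280 + 19.144404 = 116.991929 amu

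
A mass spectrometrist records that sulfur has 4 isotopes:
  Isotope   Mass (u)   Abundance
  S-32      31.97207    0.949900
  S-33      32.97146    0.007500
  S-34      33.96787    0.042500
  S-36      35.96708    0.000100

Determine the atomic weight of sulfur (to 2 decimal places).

Average mass = Σ (abundance × isotope mass) = 0.949900 × 31.97207 + 0.007500 × 32.97146 + 0.042500 × 33.96787 + 0.000100 × 35.96708
= 30.370269 + 0.247286 + 1.443634 + 0.003597 = 32.064786 u

32.06 u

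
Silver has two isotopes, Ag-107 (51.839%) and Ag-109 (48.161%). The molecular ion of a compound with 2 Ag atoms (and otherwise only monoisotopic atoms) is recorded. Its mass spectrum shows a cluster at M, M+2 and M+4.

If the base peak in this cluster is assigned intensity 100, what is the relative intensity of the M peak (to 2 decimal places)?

53.82

Binomial terms of (0.51839 + 0.48161)^2: M 0.2687, M+2 0.4993, M+4 0.2319 → M+2 is the base peak.
P(M+2) = C(2,1) × 0.51839^1 × 0.48161^1 = 2 × 0.51839 × 0.48161 = 0.499324 (base)
P(M) = C(2,0) × 0.51839^2 × 0.48161^0 = 1 × 0.26872819 × 1.0000 = 0.268728
Relative intensity = 0.268728 / 0.499324 × 100 = 53.82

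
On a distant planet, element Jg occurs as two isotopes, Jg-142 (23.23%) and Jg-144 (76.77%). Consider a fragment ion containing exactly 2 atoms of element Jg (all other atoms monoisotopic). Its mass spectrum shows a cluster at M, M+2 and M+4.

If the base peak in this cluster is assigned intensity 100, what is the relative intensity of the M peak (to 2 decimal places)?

Term probabilities: M 0.0540, M+2 0.3567, M+4 0.5894. Base peak = M+4.
P(M+4) = C(2,2) × 0.2323^0 × 0.7677^2 = 1 × 1.0000 × 0.58936329 = 0.589363 (base)
P(M) = C(2,0) × 0.2323^2 × 0.7677^0 = 1 × 0.05396329 × 1.0000 = 0.053963
Relative intensity = 0.053963 / 0.589363 × 100 = 9.16

9.16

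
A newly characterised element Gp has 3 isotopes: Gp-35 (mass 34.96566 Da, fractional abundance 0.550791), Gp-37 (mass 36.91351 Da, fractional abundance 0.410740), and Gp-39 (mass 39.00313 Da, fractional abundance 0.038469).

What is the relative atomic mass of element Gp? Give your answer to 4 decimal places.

Weight each isotope mass by its fractional abundance: 0.550791 × 34.96566 + 0.410740 × 36.91351 + 0.038469 × 39.00313
= 19.258771 + 15.161855 + 1.500411 = 35.921037 Da

35.9210 Da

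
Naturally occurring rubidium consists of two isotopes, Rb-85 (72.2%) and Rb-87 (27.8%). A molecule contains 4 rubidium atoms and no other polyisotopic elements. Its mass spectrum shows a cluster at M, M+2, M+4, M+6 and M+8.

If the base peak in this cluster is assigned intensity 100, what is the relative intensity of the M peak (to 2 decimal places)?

64.93

(0.722 + 0.278)^4 gives M 0.2717, M+2 0.4185, M+4 0.2417, M+6 0.0620, M+8 0.0060; the largest is M+2.
P(M+2) = C(4,1) × 0.722^3 × 0.278^1 = 4 × 0.37636705 × 0.2780 = 0.418520 (base)
P(M) = C(4,0) × 0.722^4 × 0.278^0 = 1 × 0.27173701 × 1.0000 = 0.271737
Relative intensity = 0.271737 / 0.418520 × 100 = 64.93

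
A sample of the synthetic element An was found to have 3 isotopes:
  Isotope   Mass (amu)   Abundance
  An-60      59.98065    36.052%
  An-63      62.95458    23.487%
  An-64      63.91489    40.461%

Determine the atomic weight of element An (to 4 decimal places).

Average mass = Σ (abundance × isotope mass) = 0.36052 × 59.98065 + 0.23487 × 62.95458 + 0.40461 × 63.91489
= 21.624224 + 14.786142 + 25.860604 = 62.270970 amu

62.2710 amu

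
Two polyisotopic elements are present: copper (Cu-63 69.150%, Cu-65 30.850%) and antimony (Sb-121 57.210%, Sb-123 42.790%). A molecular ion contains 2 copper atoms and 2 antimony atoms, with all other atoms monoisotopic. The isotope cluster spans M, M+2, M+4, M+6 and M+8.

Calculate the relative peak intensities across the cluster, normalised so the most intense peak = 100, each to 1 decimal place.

41.9 : 100.0 : 87.6 : 33.4 : 4.7

Copper pattern (n=2): 0.47817225 : 0.4266555 : 0.09517225
Antimony pattern (n=2): 0.32729841 : 0.48960318 : 0.18309841
Convolve the two distributions (both contribute in 2-u steps):
  M: 0.47817225×0.32729841 = 0.156505
  M+2: 0.47817225×0.48960318 + 0.4266555×0.32729841 = 0.373758
  M+4: 0.47817225×0.18309841 + 0.4266555×0.48960318 + 0.09517225×0.32729841 = 0.327594
  M+6: 0.4266555×0.18309841 + 0.09517225×0.48960318 = 0.124717
  M+8: 0.09517225×0.18309841 = 0.017426
Scale to base peak (0.373758) = 100: 41.9 : 100.0 : 87.6 : 33.4 : 4.7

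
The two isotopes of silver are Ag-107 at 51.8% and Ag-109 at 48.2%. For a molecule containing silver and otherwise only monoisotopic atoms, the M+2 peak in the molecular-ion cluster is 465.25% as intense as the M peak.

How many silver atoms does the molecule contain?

The M+2/M ratio from n Ag atoms is n · q/p = n · 0.482/0.518.
n = 4.6525 × 0.518/0.482 = 5.00 ≈ 5

5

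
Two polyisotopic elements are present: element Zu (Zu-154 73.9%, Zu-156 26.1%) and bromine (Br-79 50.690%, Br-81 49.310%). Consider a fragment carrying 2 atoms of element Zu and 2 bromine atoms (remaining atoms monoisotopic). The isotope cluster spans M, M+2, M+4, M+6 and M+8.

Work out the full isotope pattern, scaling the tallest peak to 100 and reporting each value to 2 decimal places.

Element Zu pattern (n=2): 0.546121 : 0.385758 : 0.068121
Bromine pattern (n=2): 0.25694761 : 0.49990478 : 0.24314761
Convolve the two distributions (both contribute in 2-u steps):
  M: 0.546121×0.25694761 = 0.140324
  M+2: 0.546121×0.49990478 + 0.385758×0.25694761 = 0.372128
  M+4: 0.546121×0.24314761 + 0.385758×0.49990478 + 0.068121×0.25694761 = 0.343134
  M+6: 0.385758×0.24314761 + 0.068121×0.49990478 = 0.127850
  M+8: 0.068121×0.24314761 = 0.016563
Scale to base peak (0.372128) = 100: 37.71 : 100.00 : 92.21 : 34.36 : 4.45

37.71 : 100.00 : 92.21 : 34.36 : 4.45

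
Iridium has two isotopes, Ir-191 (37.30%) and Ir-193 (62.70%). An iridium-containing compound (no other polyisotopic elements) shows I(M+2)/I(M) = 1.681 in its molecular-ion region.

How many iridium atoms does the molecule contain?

With n Ir atoms, P(M+2)/P(M) = C(n,1)·p^(n−1)q / p^n = n·q/p = n · 0.6270/0.3730.
n = 1.681 × 0.3730/0.6270 = 1.00 ≈ 1

1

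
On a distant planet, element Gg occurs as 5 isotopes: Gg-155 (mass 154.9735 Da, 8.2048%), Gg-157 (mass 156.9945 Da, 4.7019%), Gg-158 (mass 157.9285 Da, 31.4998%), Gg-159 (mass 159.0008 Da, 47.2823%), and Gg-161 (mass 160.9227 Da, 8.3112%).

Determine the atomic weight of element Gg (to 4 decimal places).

The abundance-weighted mean is 0.082048 × 154.9735 + 0.047019 × 156.9945 + 0.314998 × 157.9285 + 0.472823 × 159.0008 + 0.083112 × 160.9227
= 12.71527 + 7.38172 + 49.74716 + 75.17924 + 13.37461 = 158.39800 Da

158.3980 Da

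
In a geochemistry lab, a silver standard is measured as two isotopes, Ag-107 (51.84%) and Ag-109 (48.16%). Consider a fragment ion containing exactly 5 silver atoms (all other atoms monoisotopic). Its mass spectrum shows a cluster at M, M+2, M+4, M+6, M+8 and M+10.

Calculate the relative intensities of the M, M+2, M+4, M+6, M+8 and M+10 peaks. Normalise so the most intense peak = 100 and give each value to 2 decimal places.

11.59 : 53.82 : 100.00 : 92.90 : 43.15 : 8.02

Each Ag atom is independently Ag-107 (p = 0.5184) or Ag-109 (q = 0.4816); the cluster is the binomial expansion (p + q)^5.
P(M) = 0.5184^5 = 0.037439
P(M+2) = 5 × 0.5184^4 × 0.4816^1 = 0.173907
P(M+4) = 10 × 0.5184^3 × 0.4816^2 = 0.323123
P(M+6) = 10 × 0.5184^2 × 0.4816^3 = 0.300185
P(M+8) = 5 × 0.5184^1 × 0.4816^4 = 0.139438
P(M+10) = 0.4816^5 = 0.025908
The M+4 peak is largest (0.323123); scaling to 100 gives 11.59 : 53.82 : 100.00 : 92.90 : 43.15 : 8.02.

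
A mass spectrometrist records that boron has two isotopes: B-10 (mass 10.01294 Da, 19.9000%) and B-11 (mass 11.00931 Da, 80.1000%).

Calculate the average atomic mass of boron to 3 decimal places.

Average mass = Σ (abundance × isotope mass) = 0.199000 × 10.01294 + 0.801000 × 11.00931
= 1.992575 + 8.818457 = 10.811032 Da

10.811 Da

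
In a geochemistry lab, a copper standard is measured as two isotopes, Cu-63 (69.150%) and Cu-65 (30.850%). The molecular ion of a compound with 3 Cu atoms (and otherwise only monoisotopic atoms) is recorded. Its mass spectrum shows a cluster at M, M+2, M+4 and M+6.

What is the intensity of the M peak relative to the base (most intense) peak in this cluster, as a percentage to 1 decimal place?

Term probabilities: M 0.3307, M+2 0.4425, M+4 0.1974, M+6 0.0294. Base peak = M+2.
P(M+2) = C(3,1) × 0.69150^2 × 0.30850^1 = 3 × 0.47817225 × 0.3085 = 0.442548 (base)
P(M) = C(3,0) × 0.69150^3 × 0.30850^0 = 1 × 0.33065611 × 1.0000 = 0.330656
Relative intensity = 0.330656 / 0.442548 × 100 = 74.7

74.7%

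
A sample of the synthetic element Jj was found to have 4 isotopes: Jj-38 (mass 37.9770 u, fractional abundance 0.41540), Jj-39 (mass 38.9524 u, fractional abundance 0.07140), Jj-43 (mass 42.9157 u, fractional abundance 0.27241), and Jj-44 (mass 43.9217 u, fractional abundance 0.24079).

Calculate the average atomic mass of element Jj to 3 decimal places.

The abundance-weighted mean is 0.41540 × 37.9770 + 0.07140 × 38.9524 + 0.27241 × 42.9157 + 0.24079 × 43.9217
= 15.77565 + 2.78120 + 11.69067 + 10.57591 = 40.82343 u

40.823 u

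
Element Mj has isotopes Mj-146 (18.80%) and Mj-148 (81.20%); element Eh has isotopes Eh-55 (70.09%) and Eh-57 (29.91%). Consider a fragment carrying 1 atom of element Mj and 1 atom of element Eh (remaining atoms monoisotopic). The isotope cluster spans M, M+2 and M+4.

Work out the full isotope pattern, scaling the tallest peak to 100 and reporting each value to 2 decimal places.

21.07 : 100.00 : 38.84

Element Mj pattern (n=1): 0.1880 : 0.8120
Element Eh pattern (n=1): 0.7009 : 0.2991
Convolve the two distributions (both contribute in 2-u steps):
  M: 0.1880×0.7009 = 0.131769
  M+2: 0.1880×0.2991 + 0.8120×0.7009 = 0.625362
  M+4: 0.8120×0.2991 = 0.242869
Scale to base peak (0.625362) = 100: 21.07 : 100.00 : 38.84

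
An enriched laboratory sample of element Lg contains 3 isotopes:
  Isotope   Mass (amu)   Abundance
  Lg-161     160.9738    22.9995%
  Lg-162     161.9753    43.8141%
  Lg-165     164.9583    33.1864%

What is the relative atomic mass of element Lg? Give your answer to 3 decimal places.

Average mass = Σ (abundance × isotope mass) = 0.229995 × 160.9738 + 0.438141 × 161.9753 + 0.331864 × 164.9583
= 37.02317 + 70.96802 + 54.74372 = 162.73491 amu

162.735 amu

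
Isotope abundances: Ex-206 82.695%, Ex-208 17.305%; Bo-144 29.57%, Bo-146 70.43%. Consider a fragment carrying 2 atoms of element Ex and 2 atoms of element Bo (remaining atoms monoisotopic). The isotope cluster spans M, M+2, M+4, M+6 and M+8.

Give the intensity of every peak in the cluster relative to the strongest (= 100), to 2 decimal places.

12.97 : 67.21 : 100.00 : 33.50 : 3.22

Element Ex pattern (n=2): 0.6838463 : 0.2862074 : 0.0299463
Element Bo pattern (n=2): 0.08743849 : 0.41652302 : 0.49603849
Convolve the two distributions (both contribute in 2-u steps):
  M: 0.6838463×0.08743849 = 0.059794
  M+2: 0.6838463×0.41652302 + 0.2862074×0.08743849 = 0.309863
  M+4: 0.6838463×0.49603849 + 0.2862074×0.41652302 + 0.0299463×0.08743849 = 0.461045
  M+6: 0.2862074×0.49603849 + 0.0299463×0.41652302 = 0.154443
  M+8: 0.0299463×0.49603849 = 0.014855
Scale to base peak (0.461045) = 100: 12.97 : 67.21 : 100.00 : 33.50 : 3.22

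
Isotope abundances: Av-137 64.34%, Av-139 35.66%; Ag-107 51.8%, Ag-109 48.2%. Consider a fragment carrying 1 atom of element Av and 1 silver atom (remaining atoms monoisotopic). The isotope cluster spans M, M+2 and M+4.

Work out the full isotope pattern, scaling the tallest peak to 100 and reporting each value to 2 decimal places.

Element Av pattern (n=1): 0.6434 : 0.3566
Silver pattern (n=1): 0.5180 : 0.4820
Convolve the two distributions (both contribute in 2-u steps):
  M: 0.6434×0.5180 = 0.333281
  M+2: 0.6434×0.4820 + 0.3566×0.5180 = 0.494838
  M+4: 0.3566×0.4820 = 0.171881
Scale to base peak (0.494838) = 100: 67.35 : 100.00 : 34.73

67.35 : 100.00 : 34.73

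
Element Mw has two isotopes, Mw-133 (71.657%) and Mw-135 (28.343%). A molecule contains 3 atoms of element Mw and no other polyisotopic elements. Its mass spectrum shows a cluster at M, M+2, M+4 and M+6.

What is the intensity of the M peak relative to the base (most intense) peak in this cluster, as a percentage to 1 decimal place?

(0.71657 + 0.28343)^3 gives M 0.3679, M+2 0.4366, M+4 0.1727, M+6 0.0228; the largest is M+2.
P(M+2) = C(3,1) × 0.71657^2 × 0.28343^1 = 3 × 0.51347256 × 0.28343 = 0.436601 (base)
P(M) = C(3,0) × 0.71657^3 × 0.28343^0 = 1 × 0.36793904 × 1.0000 = 0.367939
Relative intensity = 0.367939 / 0.436601 × 100 = 84.3

84.3%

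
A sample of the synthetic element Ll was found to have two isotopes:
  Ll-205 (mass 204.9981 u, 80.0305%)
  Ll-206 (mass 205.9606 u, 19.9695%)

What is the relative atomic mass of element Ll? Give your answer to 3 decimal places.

205.190 u

Average mass = Σ (abundance × isotope mass) = 0.800305 × 204.9981 + 0.199695 × 205.9606
= 164.06100 + 41.12930 = 205.19030 u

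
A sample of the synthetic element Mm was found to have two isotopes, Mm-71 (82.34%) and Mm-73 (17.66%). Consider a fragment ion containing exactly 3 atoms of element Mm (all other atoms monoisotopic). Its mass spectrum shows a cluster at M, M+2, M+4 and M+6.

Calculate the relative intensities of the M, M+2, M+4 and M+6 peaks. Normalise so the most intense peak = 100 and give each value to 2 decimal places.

100.00 : 64.34 : 13.80 : 0.99

Each Mm atom is independently Mm-71 (p = 0.8234) or Mm-73 (q = 0.1766); the cluster is the binomial expansion (p + q)^3.
P(M) = 0.8234^3 = 0.558255
P(M+2) = 3 × 0.8234^2 × 0.1766^1 = 0.359198
P(M+4) = 3 × 0.8234^1 × 0.1766^2 = 0.077040
P(M+6) = 0.1766^3 = 0.005508
The M peak is largest (0.558255); scaling to 100 gives 100.00 : 64.34 : 13.80 : 0.99.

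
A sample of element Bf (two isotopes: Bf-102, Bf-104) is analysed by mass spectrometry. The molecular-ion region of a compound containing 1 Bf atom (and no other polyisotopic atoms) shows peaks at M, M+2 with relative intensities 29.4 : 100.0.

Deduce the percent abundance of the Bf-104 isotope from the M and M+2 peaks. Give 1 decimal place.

Let p = fractional abundance of Bf-102. I(M+2)/I(M) = [C(1,1)·p^0·(1−p)] / p^1 = 1·(1−p)/p = 100.0/29.4 = 3.4014
(1−p)/p = 3.4014/1 = 3.4014  ⇒  p = 1/(1 + 3.4014) = 0.2272
Bf-102: 22.7%, Bf-104: 77.3%.

77.3%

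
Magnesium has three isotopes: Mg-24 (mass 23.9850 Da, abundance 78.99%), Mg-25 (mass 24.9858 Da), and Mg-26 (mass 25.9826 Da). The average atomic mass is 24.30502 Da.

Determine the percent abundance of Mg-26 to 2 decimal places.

Let x and y be the fractions of Mg-25 and Mg-26. Then x + y = 1 − 0.7899 = 0.2101 and 24.9858x + 25.9826y = 24.30502 − 0.7899×23.9850 = 5.3592685.
Substituting: 24.9858x + 25.9826(0.2101 − x) = 5.3592685
(24.9858 − 25.9826)x = -0.09967576  ⇒  x = 0.10000, y = 0.11010
Mg-25: 10.00%, Mg-26: 11.01%.

11.01%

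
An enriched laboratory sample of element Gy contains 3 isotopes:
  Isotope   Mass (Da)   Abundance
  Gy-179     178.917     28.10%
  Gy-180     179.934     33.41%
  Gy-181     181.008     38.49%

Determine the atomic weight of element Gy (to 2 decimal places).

180.06 Da

Weight each isotope mass by its fractional abundance: 0.2810 × 178.917 + 0.3341 × 179.934 + 0.3849 × 181.008
= 50.2757 + 60.1159 + 69.6700 = 180.0616 Da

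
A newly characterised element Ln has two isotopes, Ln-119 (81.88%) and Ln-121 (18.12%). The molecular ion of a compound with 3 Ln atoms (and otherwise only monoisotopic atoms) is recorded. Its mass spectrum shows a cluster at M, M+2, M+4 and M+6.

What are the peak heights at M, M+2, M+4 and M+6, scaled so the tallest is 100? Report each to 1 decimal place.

100.0 : 66.4 : 14.7 : 1.1

Each Ln atom is independently Ln-119 (p = 0.8188) or Ln-121 (q = 0.1812); the cluster is the binomial expansion (p + q)^3.
P(M) = 0.8188^3 = 0.548951
P(M+2) = 3 × 0.8188^2 × 0.1812^1 = 0.364448
P(M+4) = 3 × 0.8188^1 × 0.1812^2 = 0.080652
P(M+6) = 0.1812^3 = 0.005949
The M peak is largest (0.548951); scaling to 100 gives 100.0 : 66.4 : 14.7 : 1.1.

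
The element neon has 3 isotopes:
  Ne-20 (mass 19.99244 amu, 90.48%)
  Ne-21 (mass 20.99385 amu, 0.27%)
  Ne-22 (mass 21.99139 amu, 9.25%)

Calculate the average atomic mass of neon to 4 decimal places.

20.1800 amu

Average mass = Σ (abundance × isotope mass) = 0.9048 × 19.99244 + 0.0027 × 20.99385 + 0.0925 × 21.99139
= 18.089160 + 0.056683 + 2.034204 = 20.180047 amu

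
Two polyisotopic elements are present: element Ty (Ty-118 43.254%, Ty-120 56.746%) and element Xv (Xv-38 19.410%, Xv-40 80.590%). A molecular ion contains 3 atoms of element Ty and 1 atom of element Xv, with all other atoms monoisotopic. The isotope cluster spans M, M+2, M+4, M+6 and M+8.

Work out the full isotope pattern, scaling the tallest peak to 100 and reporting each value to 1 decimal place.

4.2 : 34.1 : 90.8 : 100.0 : 39.6

Element Ty pattern (n=3): 0.08092428 : 0.31849972 : 0.41784772 : 0.18272828
Element Xv pattern (n=1): 0.1941 : 0.8059
Convolve the two distributions (both contribute in 2-u steps):
  M: 0.08092428×0.1941 = 0.015707
  M+2: 0.08092428×0.8059 + 0.31849972×0.1941 = 0.127038
  M+4: 0.31849972×0.8059 + 0.41784772×0.1941 = 0.337783
  M+6: 0.41784772×0.8059 + 0.18272828×0.1941 = 0.372211
  M+8: 0.18272828×0.8059 = 0.147261
Scale to base peak (0.372211) = 100: 4.2 : 34.1 : 90.8 : 100.0 : 39.6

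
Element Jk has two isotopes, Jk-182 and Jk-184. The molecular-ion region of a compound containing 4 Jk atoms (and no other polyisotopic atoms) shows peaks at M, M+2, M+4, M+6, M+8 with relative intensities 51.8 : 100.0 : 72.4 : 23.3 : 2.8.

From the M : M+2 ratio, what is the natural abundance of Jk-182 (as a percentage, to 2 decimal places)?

67.45%

Write p for the Jk-182 fraction. I(M+2)/I(M) = [C(4,1)·p^3·(1−p)] / p^4 = 4·(1−p)/p = 100.0/51.8 = 1.9305
(1−p)/p = 1.9305/4 = 0.4826  ⇒  p = 1/(1 + 0.4826) = 0.6745
Jk-182: 67.45%, Jk-184: 32.55%.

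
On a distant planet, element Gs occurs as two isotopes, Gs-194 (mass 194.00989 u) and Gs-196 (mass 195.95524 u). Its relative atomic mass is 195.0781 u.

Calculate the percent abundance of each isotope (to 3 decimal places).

With x = fraction of Gs-194 (so Gs-196 is 1 − x):
194.00989·x + 195.95524·(1 − x) = 195.0781
(194.00989 − 195.95524)·x = 195.0781 − 195.95524
x = -0.87714 / -1.94535 = 0.45089 → 45.089% Gs-194, 54.911% Gs-196.

Gs-194: 45.089%, Gs-196: 54.911%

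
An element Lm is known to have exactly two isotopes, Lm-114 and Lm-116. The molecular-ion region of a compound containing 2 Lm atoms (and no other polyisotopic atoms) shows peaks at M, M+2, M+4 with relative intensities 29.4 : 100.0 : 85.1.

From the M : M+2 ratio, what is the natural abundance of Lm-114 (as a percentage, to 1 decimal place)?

If p is the fraction of Lm that is Lm-114, then I(M+2)/I(M) = [C(2,1)·p^1·(1−p)] / p^2 = 2·(1−p)/p = 100.0/29.4 = 3.4014
(1−p)/p = 3.4014/2 = 1.7007  ⇒  p = 1/(1 + 1.7007) = 0.3703
Lm-114: 37.0%, Lm-116: 63.0%.

37.0%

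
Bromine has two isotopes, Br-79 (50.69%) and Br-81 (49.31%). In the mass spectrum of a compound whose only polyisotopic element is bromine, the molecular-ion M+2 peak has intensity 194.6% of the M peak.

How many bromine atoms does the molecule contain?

2

For n independent Br atoms, I(M+2)/I(M) = n · (abundance Br-81) / (abundance Br-79) = n · 0.4931/0.5069.
n = 1.946 × 0.5069/0.4931 = 2.00 ≈ 2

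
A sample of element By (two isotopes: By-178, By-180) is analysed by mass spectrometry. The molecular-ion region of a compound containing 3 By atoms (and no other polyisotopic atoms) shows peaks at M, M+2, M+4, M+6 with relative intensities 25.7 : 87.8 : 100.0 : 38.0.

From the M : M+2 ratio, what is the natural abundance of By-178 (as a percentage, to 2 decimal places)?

If p is the fraction of By that is By-178, then I(M+2)/I(M) = [C(3,1)·p^2·(1−p)] / p^3 = 3·(1−p)/p = 87.8/25.7 = 3.4163
(1−p)/p = 3.4163/3 = 1.1388  ⇒  p = 1/(1 + 1.1388) = 0.4676
By-178: 46.76%, By-180: 53.24%.

46.76%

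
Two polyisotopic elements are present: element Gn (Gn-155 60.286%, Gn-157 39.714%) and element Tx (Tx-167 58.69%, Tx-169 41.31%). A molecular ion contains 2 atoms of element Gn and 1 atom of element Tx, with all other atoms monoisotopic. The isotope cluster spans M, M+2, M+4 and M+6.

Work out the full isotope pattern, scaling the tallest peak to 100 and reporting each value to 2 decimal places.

49.47 : 100.00 : 67.35 : 15.11

Element Gn pattern (n=2): 0.36344018 : 0.47883964 : 0.15772018
Element Tx pattern (n=1): 0.5869 : 0.4131
Convolve the two distributions (both contribute in 2-u steps):
  M: 0.36344018×0.5869 = 0.213303
  M+2: 0.36344018×0.4131 + 0.47883964×0.5869 = 0.431168
  M+4: 0.47883964×0.4131 + 0.15772018×0.5869 = 0.290375
  M+6: 0.15772018×0.4131 = 0.065154
Scale to base peak (0.431168) = 100: 49.47 : 100.00 : 67.35 : 15.11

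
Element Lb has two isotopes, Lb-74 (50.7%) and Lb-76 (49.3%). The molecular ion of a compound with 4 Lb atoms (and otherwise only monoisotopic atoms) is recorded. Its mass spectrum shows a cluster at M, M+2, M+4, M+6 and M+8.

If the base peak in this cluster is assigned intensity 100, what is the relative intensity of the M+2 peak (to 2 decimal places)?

68.56

Term probabilities: M 0.0661, M+2 0.2570, M+4 0.3749, M+6 0.2430, M+8 0.0591. Base peak = M+4.
P(M+4) = C(4,2) × 0.507^2 × 0.493^2 = 6 × 0.257049 × 0.243049 = 0.374853 (base)
P(M+2) = C(4,1) × 0.507^3 × 0.493^1 = 4 × 0.13032384 × 0.4930 = 0.256999
Relative intensity = 0.256999 / 0.374853 × 100 = 68.56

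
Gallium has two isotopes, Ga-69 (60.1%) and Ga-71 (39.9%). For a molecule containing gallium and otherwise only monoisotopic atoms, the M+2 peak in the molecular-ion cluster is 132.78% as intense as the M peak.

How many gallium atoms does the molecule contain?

2

With n Ga atoms, P(M+2)/P(M) = C(n,1)·p^(n−1)q / p^n = n·q/p = n · 0.399/0.601.
n = 1.3278 × 0.601/0.399 = 2.00 ≈ 2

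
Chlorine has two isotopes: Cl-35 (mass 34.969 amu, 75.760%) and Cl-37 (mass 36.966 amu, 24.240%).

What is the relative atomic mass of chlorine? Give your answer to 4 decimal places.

35.4531 amu

Ar = Σ fᵢ·mᵢ = 0.75760 × 34.969 + 0.24240 × 36.966
= 26.49251 + 8.96056 = 35.45307 amu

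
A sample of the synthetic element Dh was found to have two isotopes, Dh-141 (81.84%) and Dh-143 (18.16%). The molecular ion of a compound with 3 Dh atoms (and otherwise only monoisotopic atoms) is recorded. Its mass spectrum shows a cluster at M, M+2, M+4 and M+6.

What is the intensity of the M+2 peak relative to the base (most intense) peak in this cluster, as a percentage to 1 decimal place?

Binomial terms of (0.8184 + 0.1816)^3: M 0.5481, M+2 0.3649, M+4 0.0810, M+6 0.0060 → M is the base peak.
P(M) = C(3,0) × 0.8184^3 × 0.1816^0 = 1 × 0.54814677 × 1.0000 = 0.548147 (base)
P(M+2) = C(3,1) × 0.8184^2 × 0.1816^1 = 3 × 0.66977856 × 0.1816 = 0.364895
Relative intensity = 0.364895 / 0.548147 × 100 = 66.6

66.6%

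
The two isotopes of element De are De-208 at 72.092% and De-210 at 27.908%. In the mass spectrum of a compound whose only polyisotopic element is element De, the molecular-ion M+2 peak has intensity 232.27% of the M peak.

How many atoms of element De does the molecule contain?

The M+2/M ratio from n De atoms is n · q/p = n · 0.27908/0.72092.
n = 2.3227 × 0.72092/0.27908 = 6.00 ≈ 6

6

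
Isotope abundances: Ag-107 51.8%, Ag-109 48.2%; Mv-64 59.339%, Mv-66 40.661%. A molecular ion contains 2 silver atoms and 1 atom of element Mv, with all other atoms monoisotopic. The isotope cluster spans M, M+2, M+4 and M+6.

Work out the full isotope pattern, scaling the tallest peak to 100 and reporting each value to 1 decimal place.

Silver pattern (n=2): 0.268324 : 0.499352 : 0.232324
Element Mv pattern (n=1): 0.59339 : 0.40661
Convolve the two distributions (both contribute in 2-u steps):
  M: 0.268324×0.59339 = 0.159221
  M+2: 0.268324×0.40661 + 0.499352×0.59339 = 0.405414
  M+4: 0.499352×0.40661 + 0.232324×0.59339 = 0.340900
  M+6: 0.232324×0.40661 = 0.094465
Scale to base peak (0.405414) = 100: 39.3 : 100.0 : 84.1 : 23.3

39.3 : 100.0 : 84.1 : 23.3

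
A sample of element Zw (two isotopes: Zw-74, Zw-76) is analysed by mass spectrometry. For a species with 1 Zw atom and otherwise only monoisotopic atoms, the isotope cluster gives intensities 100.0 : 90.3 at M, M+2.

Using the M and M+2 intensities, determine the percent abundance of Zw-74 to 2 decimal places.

52.55%

If p is the fraction of Zw that is Zw-74, then I(M+2)/I(M) = [C(1,1)·p^0·(1−p)] / p^1 = 1·(1−p)/p = 90.3/100.0 = 0.9030
(1−p)/p = 0.9030/1 = 0.9030  ⇒  p = 1/(1 + 0.9030) = 0.5255
Zw-74: 52.55%, Zw-76: 47.45%.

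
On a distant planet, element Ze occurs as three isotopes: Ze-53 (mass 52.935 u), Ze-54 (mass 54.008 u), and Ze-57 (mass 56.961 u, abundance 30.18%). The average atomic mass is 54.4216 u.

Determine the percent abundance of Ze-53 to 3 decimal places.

The remaining 69.82% is split between Ze-53 (fraction x) and Ze-54 (fraction 0.6982 − x).
Substituting: 52.935x + 54.008(0.6982 − x) = 37.2307702
(52.935 − 54.008)x = -0.4776154  ⇒  x = 0.44512, y = 0.25308
Ze-53: 44.512%, Ze-54: 25.308%.

44.512%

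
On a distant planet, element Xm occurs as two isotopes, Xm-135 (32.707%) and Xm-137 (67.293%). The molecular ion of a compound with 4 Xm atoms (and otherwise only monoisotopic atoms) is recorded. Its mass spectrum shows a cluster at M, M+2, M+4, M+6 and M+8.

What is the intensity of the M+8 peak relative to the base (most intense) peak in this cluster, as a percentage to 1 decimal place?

51.4%

(0.32707 + 0.67293)^4 gives M 0.0114, M+2 0.0942, M+4 0.2907, M+6 0.3987, M+8 0.2051; the largest is M+6.
P(M+6) = C(4,3) × 0.32707^1 × 0.67293^3 = 4 × 0.32707 × 0.30472611 = 0.398667 (base)
P(M+8) = C(4,4) × 0.32707^0 × 0.67293^4 = 1 × 1.0000 × 0.20505934 = 0.205059
Relative intensity = 0.205059 / 0.398667 × 100 = 51.4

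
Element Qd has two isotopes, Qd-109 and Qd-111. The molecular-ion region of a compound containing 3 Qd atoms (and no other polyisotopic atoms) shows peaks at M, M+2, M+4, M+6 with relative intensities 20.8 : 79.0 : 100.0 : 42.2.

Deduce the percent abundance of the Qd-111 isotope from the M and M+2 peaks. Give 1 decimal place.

Write p for the Qd-109 fraction. I(M+2)/I(M) = [C(3,1)·p^2·(1−p)] / p^3 = 3·(1−p)/p = 79.0/20.8 = 3.7981
(1−p)/p = 3.7981/3 = 1.2660  ⇒  p = 1/(1 + 1.2660) = 0.4413
Qd-109: 44.1%, Qd-111: 55.9%.

55.9%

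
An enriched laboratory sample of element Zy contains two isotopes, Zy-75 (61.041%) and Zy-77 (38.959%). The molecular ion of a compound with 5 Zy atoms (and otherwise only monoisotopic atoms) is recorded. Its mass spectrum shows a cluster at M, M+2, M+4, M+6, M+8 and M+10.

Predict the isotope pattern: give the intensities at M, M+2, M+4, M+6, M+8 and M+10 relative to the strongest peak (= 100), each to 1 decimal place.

The 5 Zy atoms are independent, so intensities follow the terms of (0.61041 + 0.38959)^5.
P(M) = 0.61041^5 = 0.084744
P(M+2) = 5 × 0.61041^4 × 0.38959^1 = 0.270436
P(M+4) = 10 × 0.61041^3 × 0.38959^2 = 0.345208
P(M+6) = 10 × 0.61041^2 × 0.38959^3 = 0.220326
P(M+8) = 5 × 0.61041^1 × 0.38959^4 = 0.070311
P(M+10) = 0.38959^5 = 0.008975
The M+4 peak is largest (0.345208); scaling to 100 gives 24.5 : 78.3 : 100.0 : 63.8 : 20.4 : 2.6.

24.5 : 78.3 : 100.0 : 63.8 : 20.4 : 2.6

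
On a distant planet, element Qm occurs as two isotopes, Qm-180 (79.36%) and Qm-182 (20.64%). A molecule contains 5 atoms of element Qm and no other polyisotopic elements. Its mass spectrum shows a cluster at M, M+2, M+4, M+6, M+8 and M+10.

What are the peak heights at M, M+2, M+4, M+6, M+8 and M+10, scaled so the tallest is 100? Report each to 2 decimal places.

76.90 : 100.00 : 52.02 : 13.53 : 1.76 : 0.09

Each Qm atom is independently Qm-180 (p = 0.7936) or Qm-182 (q = 0.2064); the cluster is the binomial expansion (p + q)^5.
P(M) = 0.7936^5 = 0.314781
P(M+2) = 5 × 0.7936^4 × 0.2064^1 = 0.409342
P(M+4) = 10 × 0.7936^3 × 0.2064^2 = 0.212924
P(M+6) = 10 × 0.7936^2 × 0.2064^3 = 0.055377
P(M+8) = 5 × 0.7936^1 × 0.2064^4 = 0.007201
P(M+10) = 0.2064^5 = 0.000375
The M+2 peak is largest (0.409342); scaling to 100 gives 76.90 : 100.00 : 52.02 : 13.53 : 1.76 : 0.09.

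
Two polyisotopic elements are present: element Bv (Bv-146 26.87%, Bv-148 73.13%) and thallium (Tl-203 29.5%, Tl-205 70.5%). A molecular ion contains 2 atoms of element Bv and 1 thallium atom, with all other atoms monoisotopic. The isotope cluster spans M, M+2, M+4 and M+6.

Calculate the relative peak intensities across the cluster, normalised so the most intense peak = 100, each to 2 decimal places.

4.90 : 38.37 : 100.00 : 86.71

Element Bv pattern (n=2): 0.07219969 : 0.39300062 : 0.53479969
Thallium pattern (n=1): 0.2950 : 0.7050
Convolve the two distributions (both contribute in 2-u steps):
  M: 0.07219969×0.2950 = 0.021299
  M+2: 0.07219969×0.7050 + 0.39300062×0.2950 = 0.166836
  M+4: 0.39300062×0.7050 + 0.53479969×0.2950 = 0.434831
  M+6: 0.53479969×0.7050 = 0.377034
Scale to base peak (0.434831) = 100: 4.90 : 38.37 : 100.00 : 86.71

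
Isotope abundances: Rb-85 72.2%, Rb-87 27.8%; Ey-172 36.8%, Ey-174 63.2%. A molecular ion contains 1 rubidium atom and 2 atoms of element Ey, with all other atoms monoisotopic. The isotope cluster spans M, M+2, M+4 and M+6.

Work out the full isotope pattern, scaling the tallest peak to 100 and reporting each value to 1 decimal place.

23.4 : 89.4 : 100.0 : 26.6

Rubidium pattern (n=1): 0.7220 : 0.2780
Element Ey pattern (n=2): 0.135424 : 0.465152 : 0.399424
Convolve the two distributions (both contribute in 2-u steps):
  M: 0.7220×0.135424 = 0.097776
  M+2: 0.7220×0.465152 + 0.2780×0.135424 = 0.373488
  M+4: 0.7220×0.399424 + 0.2780×0.465152 = 0.417696
  M+6: 0.2780×0.399424 = 0.111040
Scale to base peak (0.417696) = 100: 23.4 : 89.4 : 100.0 : 26.6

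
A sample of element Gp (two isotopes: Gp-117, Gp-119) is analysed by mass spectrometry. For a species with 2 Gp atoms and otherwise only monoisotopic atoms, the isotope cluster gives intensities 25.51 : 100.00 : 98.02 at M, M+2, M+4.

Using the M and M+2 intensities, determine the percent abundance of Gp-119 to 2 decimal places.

Write p for the Gp-117 fraction. I(M+2)/I(M) = [C(2,1)·p^1·(1−p)] / p^2 = 2·(1−p)/p = 100.00/25.51 = 3.9200
(1−p)/p = 3.9200/2 = 1.9600  ⇒  p = 1/(1 + 1.9600) = 0.3378
Gp-117: 33.78%, Gp-119: 66.22%.

66.22%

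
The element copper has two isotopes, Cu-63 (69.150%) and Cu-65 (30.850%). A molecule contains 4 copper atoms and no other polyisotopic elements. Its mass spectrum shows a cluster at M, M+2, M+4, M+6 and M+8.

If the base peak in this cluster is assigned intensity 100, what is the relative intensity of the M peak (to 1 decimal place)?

(0.69150 + 0.30850)^4 gives M 0.2286, M+2 0.4080, M+4 0.2731, M+6 0.0812, M+8 0.0091; the largest is M+2.
P(M+2) = C(4,1) × 0.69150^3 × 0.30850^1 = 4 × 0.33065611 × 0.3085 = 0.408030 (base)
P(M) = C(4,0) × 0.69150^4 × 0.30850^0 = 1 × 0.2286487 × 1.0000 = 0.228649
Relative intensity = 0.228649 / 0.408030 × 100 = 56.0

56.0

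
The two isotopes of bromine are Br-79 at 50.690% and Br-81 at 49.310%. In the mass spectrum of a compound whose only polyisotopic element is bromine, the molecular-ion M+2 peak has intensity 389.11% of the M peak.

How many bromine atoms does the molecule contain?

For n independent Br atoms, I(M+2)/I(M) = n · (abundance Br-81) / (abundance Br-79) = n · 0.49310/0.50690.
n = 3.8911 × 0.50690/0.49310 = 4.00 ≈ 4

4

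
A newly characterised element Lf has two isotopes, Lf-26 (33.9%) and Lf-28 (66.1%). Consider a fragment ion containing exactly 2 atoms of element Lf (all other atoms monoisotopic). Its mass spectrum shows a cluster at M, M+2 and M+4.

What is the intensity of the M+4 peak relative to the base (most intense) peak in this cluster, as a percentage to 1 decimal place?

97.5%

Term probabilities: M 0.1149, M+2 0.4482, M+4 0.4369. Base peak = M+2.
P(M+2) = C(2,1) × 0.339^1 × 0.661^1 = 2 × 0.3390 × 0.6610 = 0.448158 (base)
P(M+4) = C(2,2) × 0.339^0 × 0.661^2 = 1 × 1.0000 × 0.436921 = 0.436921
Relative intensity = 0.436921 / 0.448158 × 100 = 97.5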